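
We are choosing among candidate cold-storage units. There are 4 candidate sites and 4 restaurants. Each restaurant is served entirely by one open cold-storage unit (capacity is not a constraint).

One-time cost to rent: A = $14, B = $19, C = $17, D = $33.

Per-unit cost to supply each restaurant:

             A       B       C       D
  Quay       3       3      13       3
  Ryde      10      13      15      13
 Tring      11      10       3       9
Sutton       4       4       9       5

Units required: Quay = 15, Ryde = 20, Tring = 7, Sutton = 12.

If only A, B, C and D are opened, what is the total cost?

Each restaurant is assigned to its cheapest site among the open ones.
{A, B, C, D}: Quay→A 3·15=45, Ryde→A 10·20=200, Tring→C 3·7=21, Sutton→A 4·12=48. Service 314; fixed 83; total 397.

Total cost: 397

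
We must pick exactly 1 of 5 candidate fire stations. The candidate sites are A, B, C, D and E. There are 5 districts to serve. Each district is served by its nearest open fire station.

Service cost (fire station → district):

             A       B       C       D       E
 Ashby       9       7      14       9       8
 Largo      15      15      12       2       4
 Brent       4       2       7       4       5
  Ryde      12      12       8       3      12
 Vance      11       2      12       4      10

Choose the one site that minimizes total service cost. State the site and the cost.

Choose D only; total service cost 22.

With exactly 1 open, each district uses its cheapest among the chosen.
{D}: Ashby→D 9, Largo→D 2, Brent→D 4, Ryde→D 3, Vance→D 4. Service cost 22.
{B}: service cost 38
{E}: service cost 39
Among all 5 size-1 choices, {D} is lowest.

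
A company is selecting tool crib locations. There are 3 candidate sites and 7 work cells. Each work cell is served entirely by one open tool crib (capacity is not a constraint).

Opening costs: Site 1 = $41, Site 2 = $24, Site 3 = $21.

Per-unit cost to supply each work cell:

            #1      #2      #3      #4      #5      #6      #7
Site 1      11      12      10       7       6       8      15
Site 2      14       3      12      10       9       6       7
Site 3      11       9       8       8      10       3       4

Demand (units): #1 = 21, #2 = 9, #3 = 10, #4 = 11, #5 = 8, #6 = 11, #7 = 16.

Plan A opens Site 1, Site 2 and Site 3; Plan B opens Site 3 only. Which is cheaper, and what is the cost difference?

Plan A is cheaper by 32.

Plan A: {Site 1, Site 2, Site 3}: #1→Site 1 11·21=231, #2→Site 2 3·9=27, #3→Site 3 8·10=80, #4→Site 1 7·11=77, #5→Site 1 6·8=48, #6→Site 3 3·11=33, #7→Site 3 4·16=64. Service 560; fixed 86; total 646.
Plan B: {Site 3}: #1→Site 3 11·21=231, #2→Site 3 9·9=81, #3→Site 3 8·10=80, #4→Site 3 8·11=88, #5→Site 3 10·8=80, #6→Site 3 3·11=33, #7→Site 3 4·16=64. Service 657; fixed 21; total 678.
Difference: |646 − 678| = 32.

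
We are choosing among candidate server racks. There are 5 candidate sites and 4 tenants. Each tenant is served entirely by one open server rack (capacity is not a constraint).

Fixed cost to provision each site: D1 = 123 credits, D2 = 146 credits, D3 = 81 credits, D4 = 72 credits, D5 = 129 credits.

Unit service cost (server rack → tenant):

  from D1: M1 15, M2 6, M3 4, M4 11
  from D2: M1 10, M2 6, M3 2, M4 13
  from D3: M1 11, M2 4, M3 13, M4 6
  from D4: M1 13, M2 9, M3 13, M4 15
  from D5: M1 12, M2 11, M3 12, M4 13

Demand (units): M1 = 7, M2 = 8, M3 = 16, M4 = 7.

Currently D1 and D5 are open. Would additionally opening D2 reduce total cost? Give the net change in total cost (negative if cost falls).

No — net change +100 (cost rises by 100).

Current service cost with {D1, D5}: 273.
Adding D2: each tenant re-picks its cheapest; new service cost 227, saving 46.
Extra fixed cost: 146. Net change = 146 − 46 = 100.
(Totals: 525 → 625.)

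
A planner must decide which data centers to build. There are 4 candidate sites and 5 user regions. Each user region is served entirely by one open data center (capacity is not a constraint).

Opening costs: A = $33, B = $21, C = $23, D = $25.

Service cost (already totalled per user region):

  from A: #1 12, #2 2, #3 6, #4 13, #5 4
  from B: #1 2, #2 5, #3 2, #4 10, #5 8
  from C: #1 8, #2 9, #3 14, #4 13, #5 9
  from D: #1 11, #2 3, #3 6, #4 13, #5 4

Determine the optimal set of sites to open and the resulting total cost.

Open B only; minimum total cost 48.

For any fixed open set, each user region goes to its cheapest open site; total = fixed + service.
{B}: #1→B 2, #2→B 5, #3→B 2, #4→B 10, #5→B 8. Service 27; fixed 21; total 48.
{D}: service 37 + fixed 25 = 62
{B, D}: #1→B 2, #2→D 3, #3→B 2, #4→B 10, #5→D 4. Service 21; fixed 46; total 67.
{A, B, C, D}: service 20 + fixed 102 = 122
(All 15 nonempty subsets were checked; B only is lowest.)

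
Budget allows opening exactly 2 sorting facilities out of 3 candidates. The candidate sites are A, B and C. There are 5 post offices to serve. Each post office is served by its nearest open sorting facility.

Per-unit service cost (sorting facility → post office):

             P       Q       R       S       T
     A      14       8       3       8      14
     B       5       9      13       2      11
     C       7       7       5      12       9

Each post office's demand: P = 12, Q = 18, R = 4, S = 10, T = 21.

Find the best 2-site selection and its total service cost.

With exactly 2 open, each post office uses its cheapest among the chosen.
{B, C}: P→B 5·12=60, Q→C 7·18=126, R→C 5·4=20, S→B 2·10=20, T→C 9·21=189. Service cost 415.
{A, B}: service cost 467
{A, C}: service cost 491
Among all 3 size-2 choices, {B, C} is lowest.

Choose B and C; total service cost 415.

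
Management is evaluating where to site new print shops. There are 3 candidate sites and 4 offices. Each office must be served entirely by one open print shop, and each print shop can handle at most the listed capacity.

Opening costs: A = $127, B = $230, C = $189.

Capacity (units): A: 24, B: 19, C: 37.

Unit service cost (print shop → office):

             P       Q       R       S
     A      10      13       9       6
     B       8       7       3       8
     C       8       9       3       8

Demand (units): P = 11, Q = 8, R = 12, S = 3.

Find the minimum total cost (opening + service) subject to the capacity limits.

Minimum total cost: 409

Open {C}: P→C 8·11=88, Q→C 9·8=72, R→C 3·12=36, S→C 8·3=24.
Loads: C carries 34/37. Service 220; fixed 189; total 409.
Next best feasible plan costs 530.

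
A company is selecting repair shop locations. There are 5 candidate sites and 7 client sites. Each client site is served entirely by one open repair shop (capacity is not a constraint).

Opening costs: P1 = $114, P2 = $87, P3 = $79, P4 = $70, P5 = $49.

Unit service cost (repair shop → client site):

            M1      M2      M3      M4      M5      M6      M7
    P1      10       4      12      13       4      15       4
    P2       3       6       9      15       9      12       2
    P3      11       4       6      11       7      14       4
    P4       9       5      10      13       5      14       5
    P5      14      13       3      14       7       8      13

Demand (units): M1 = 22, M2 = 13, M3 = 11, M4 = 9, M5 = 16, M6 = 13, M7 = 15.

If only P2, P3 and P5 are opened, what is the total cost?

Total cost: 711

Each client site is assigned to its cheapest site among the open ones.
{P2, P3, P5}: M1→P2 3·22=66, M2→P3 4·13=52, M3→P5 3·11=33, M4→P3 11·9=99, M5→P3 7·16=112, M6→P5 8·13=104, M7→P2 2·15=30. Service 496; fixed 215; total 711.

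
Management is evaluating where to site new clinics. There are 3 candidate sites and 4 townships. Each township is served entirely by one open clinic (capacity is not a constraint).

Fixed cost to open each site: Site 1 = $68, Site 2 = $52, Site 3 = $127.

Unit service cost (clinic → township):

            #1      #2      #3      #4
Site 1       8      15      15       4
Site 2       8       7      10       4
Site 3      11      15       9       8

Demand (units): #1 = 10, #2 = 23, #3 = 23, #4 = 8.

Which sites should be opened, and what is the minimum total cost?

Open Site 2 only; minimum total cost 555.

For any fixed open set, each township goes to its cheapest open site; total = fixed + service.
{Site 2}: #1→Site 2 8·10=80, #2→Site 2 7·23=161, #3→Site 2 10·23=230, #4→Site 2 4·8=32. Service 503; fixed 52; total 555.
{Site 1, Site 2}: service 503 + fixed 120 = 623
{Site 2, Site 3}: service 480 + fixed 179 = 659
{Site 1, Site 2, Site 3}: #1→Site 1 8·10=80, #2→Site 2 7·23=161, #3→Site 3 9·23=207, #4→Site 1 4·8=32. Service 480; fixed 247; total 727.
No other subset beats 555.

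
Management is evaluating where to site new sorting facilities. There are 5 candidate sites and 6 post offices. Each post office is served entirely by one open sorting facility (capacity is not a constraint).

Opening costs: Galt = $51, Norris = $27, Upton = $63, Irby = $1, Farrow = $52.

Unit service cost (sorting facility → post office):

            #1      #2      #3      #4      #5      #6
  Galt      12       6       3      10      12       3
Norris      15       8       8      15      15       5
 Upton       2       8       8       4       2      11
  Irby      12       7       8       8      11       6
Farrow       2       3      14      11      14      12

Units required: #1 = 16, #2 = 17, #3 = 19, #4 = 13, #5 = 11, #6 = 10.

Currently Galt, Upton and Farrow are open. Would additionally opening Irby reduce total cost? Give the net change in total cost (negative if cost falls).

Current service cost with {Galt, Upton, Farrow}: 244.
Adding Irby: each post office re-picks its cheapest; new service cost 244, saving 0.
Extra fixed cost: 1. Net change = 1 − 0 = 1.
(Totals: 410 → 411.)

No — net change +1 (cost rises by 1).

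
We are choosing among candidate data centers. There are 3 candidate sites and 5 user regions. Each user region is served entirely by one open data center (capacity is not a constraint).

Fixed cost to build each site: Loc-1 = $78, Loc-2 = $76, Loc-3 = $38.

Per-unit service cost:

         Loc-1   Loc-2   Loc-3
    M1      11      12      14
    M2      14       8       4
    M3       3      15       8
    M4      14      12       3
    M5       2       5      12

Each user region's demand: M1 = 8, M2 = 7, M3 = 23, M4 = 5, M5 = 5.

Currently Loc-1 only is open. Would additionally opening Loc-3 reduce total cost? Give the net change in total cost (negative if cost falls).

Yes — net change −87 (cost falls by 87).

Current service cost with {Loc-1}: 335.
Adding Loc-3: each user region re-picks its cheapest; new service cost 210, saving 125.
Extra fixed cost: 38. Net change = 38 − 125 = -87.
(Totals: 413 → 326.)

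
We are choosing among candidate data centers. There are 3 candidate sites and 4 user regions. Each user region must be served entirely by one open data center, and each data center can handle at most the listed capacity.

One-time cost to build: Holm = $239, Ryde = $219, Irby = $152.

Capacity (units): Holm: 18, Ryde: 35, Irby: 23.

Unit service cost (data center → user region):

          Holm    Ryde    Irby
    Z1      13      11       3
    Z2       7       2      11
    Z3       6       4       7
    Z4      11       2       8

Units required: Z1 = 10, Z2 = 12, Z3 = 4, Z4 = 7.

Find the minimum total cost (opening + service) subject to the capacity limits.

Minimum total cost: 383

Open {Ryde}: Z1→Ryde 11·10=110, Z2→Ryde 2·12=24, Z3→Ryde 4·4=16, Z4→Ryde 2·7=14.
Loads: Ryde carries 33/35. Service 164; fixed 219; total 383.
Next best feasible plan costs 455.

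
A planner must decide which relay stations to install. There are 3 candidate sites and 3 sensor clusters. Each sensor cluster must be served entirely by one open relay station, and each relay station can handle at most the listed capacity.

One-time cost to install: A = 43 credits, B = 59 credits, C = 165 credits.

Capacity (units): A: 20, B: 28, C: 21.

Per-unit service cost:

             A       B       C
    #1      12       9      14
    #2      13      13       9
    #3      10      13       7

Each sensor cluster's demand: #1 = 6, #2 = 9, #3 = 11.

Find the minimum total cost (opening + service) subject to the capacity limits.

Minimum total cost: 373

Open {B}: #1→B 9·6=54, #2→B 13·9=117, #3→B 13·11=143.
Loads: B carries 26/28. Service 314; fixed 59; total 373.
Next best feasible plan costs 383.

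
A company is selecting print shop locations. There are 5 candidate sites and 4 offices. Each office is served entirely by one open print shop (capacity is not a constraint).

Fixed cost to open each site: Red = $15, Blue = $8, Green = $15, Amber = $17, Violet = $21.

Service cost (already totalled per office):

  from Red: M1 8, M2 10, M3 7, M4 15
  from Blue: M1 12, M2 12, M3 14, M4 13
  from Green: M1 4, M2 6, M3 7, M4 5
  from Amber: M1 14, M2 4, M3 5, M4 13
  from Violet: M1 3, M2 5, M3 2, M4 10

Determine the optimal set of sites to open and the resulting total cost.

Open Green only; minimum total cost 37.

For any fixed open set, each office goes to its cheapest open site; total = fixed + service.
{Green}: M1→Green 4, M2→Green 6, M3→Green 7, M4→Green 5. Service 22; fixed 15; total 37.
{Violet}: service 20 + fixed 21 = 41
{Blue, Green}: M1→Green 4, M2→Green 6, M3→Green 7, M4→Green 5. Service 22; fixed 23; total 45.
{Red, Blue, Green, Amber, Violet}: service 14 + fixed 76 = 90
No other subset beats 37.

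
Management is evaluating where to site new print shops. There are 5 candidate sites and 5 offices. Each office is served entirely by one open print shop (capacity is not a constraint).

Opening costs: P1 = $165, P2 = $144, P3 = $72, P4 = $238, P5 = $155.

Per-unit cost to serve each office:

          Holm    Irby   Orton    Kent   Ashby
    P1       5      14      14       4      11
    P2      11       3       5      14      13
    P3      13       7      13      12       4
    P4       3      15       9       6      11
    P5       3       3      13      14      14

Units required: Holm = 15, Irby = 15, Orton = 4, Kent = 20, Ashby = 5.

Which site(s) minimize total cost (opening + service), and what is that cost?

Open P1 and P3; minimum total cost 569.

For any fixed open set, each office goes to its cheapest open site; total = fixed + service.
{P1, P3}: Holm→P1 5·15=75, Irby→P3 7·15=105, Orton→P3 13·4=52, Kent→P1 4·20=80, Ashby→P3 4·5=20. Service 332; fixed 237; total 569.
{P1, P2}: service 275 + fixed 309 = 584
{P1, P5}: service 277 + fixed 320 = 597
{P1, P2, P3, P4, P5}: Holm→P4 3·15=45, Irby→P2 3·15=45, Orton→P2 5·4=20, Kent→P1 4·20=80, Ashby→P3 4·5=20. Service 210; fixed 774; total 984.
No other subset beats 569.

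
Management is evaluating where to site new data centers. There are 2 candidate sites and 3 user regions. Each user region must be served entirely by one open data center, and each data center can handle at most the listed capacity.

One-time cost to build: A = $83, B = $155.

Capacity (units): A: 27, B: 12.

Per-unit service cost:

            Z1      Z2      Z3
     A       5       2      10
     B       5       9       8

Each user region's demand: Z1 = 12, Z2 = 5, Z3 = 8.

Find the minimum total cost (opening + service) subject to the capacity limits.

Minimum total cost: 233

Open {A}: Z1→A 5·12=60, Z2→A 2·5=10, Z3→A 10·8=80.
Loads: A carries 25/27. Service 150; fixed 83; total 233.
Next best feasible plan costs 372.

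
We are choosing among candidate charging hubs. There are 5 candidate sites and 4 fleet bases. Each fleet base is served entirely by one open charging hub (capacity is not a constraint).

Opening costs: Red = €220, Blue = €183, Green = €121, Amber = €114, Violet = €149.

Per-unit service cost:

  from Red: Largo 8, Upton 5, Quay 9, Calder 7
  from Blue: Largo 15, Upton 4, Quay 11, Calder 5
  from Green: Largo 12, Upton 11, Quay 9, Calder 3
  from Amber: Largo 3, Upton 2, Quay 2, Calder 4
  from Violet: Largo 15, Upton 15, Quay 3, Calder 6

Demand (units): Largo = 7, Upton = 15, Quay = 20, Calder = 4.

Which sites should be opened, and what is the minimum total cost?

For any fixed open set, each fleet base goes to its cheapest open site; total = fixed + service.
{Amber}: Largo→Amber 3·7=21, Upton→Amber 2·15=30, Quay→Amber 2·20=40, Calder→Amber 4·4=16. Service 107; fixed 114; total 221.
{Green, Amber}: Largo→Amber 3·7=21, Upton→Amber 2·15=30, Quay→Amber 2·20=40, Calder→Green 3·4=12. Service 103; fixed 235; total 338.
{Amber, Violet}: service 107 + fixed 263 = 370
{Red, Blue, Green, Amber, Violet}: Largo→Amber 3·7=21, Upton→Amber 2·15=30, Quay→Amber 2·20=40, Calder→Green 3·4=12. Service 103; fixed 787; total 890.
No other subset beats 221.

Open Amber only; minimum total cost 221.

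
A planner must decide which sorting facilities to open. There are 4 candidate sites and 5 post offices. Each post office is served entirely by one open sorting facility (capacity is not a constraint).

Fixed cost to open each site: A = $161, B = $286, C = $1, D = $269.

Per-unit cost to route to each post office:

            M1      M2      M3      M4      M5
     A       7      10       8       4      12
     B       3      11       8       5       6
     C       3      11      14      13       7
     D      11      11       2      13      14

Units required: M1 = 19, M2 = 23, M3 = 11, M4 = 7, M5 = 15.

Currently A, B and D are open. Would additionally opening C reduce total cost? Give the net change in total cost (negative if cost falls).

No — net change +1 (cost rises by 1).

Current service cost with {A, B, D}: 427.
Adding C: each post office re-picks its cheapest; new service cost 427, saving 0.
Extra fixed cost: 1. Net change = 1 − 0 = 1.
(Totals: 1143 → 1144.)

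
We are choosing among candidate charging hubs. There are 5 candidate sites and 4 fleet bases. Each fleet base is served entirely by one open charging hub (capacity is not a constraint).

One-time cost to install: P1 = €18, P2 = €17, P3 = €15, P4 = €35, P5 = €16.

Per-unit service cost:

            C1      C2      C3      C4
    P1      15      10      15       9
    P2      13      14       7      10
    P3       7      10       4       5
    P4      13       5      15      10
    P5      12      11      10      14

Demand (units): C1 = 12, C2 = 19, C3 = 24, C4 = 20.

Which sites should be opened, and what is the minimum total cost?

Open P3 and P4; minimum total cost 425.

For any fixed open set, each fleet base goes to its cheapest open site; total = fixed + service.
{P3, P4}: C1→P3 7·12=84, C2→P4 5·19=95, C3→P3 4·24=96, C4→P3 5·20=100. Service 375; fixed 50; total 425.
{P3, P4, P5}: C1→P3 7·12=84, C2→P4 5·19=95, C3→P3 4·24=96, C4→P3 5·20=100. Service 375; fixed 66; total 441.
{P2, P3, P4}: service 375 + fixed 67 = 442
{P1, P2, P3, P4, P5}: service 375 + fixed 101 = 476
No other subset beats 425.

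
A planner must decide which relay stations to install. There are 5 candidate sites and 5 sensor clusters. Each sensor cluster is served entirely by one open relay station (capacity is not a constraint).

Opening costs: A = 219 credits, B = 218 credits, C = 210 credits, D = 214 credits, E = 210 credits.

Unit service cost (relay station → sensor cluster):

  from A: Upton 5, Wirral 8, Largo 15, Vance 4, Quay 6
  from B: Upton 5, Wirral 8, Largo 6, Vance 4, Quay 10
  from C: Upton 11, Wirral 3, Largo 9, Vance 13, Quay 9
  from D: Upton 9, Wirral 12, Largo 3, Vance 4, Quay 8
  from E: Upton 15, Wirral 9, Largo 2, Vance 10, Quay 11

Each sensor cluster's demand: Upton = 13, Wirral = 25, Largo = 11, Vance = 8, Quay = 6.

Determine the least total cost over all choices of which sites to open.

Minimum total cost: 641

For any fixed open set, each sensor cluster goes to its cheapest open site; total = fixed + service.
{B}: Upton→B 5·13=65, Wirral→B 8·25=200, Largo→B 6·11=66, Vance→B 4·8=32, Quay→B 10·6=60. Service 423; fixed 218; total 641.
{C}: Upton→C 11·13=143, Wirral→C 3·25=75, Largo→C 9·11=99, Vance→C 13·8=104, Quay→C 9·6=54. Service 475; fixed 210; total 685.
{A}: service 498 + fixed 219 = 717
{A, B, C, D, E}: service 230 + fixed 1071 = 1301
No other subset beats 641.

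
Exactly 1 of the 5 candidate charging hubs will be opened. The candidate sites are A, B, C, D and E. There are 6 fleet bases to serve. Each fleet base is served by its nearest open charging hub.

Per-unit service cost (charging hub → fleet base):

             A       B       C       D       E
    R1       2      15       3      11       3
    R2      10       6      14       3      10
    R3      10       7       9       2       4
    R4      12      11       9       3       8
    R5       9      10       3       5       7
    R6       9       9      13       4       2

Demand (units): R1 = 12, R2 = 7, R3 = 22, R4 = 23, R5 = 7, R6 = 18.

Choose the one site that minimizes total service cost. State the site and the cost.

With exactly 1 open, each fleet base uses its cheapest among the chosen.
{D}: R1→D 11·12=132, R2→D 3·7=21, R3→D 2·22=44, R4→D 3·23=69, R5→D 5·7=35, R6→D 4·18=72. Service cost 373.
{E}: service cost 463
{C}: service cost 794
Among all 5 size-1 choices, {D} is lowest.

Choose D only; total service cost 373.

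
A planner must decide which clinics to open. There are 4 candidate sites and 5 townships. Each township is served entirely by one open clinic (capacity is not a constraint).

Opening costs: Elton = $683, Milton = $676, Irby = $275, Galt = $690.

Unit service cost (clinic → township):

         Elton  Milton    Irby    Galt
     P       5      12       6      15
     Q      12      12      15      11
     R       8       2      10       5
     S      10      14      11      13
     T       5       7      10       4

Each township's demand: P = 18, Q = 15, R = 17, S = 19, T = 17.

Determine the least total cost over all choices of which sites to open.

For any fixed open set, each township goes to its cheapest open site; total = fixed + service.
{Irby}: P→Irby 6·18=108, Q→Irby 15·15=225, R→Irby 10·17=170, S→Irby 11·19=209, T→Irby 10·17=170. Service 882; fixed 275; total 1157.
{Elton}: service 681 + fixed 683 = 1364
{Milton}: service 815 + fixed 676 = 1491
{Elton, Milton, Irby, Galt}: service 547 + fixed 2324 = 2871
No other subset beats 1157.

Minimum total cost: 1157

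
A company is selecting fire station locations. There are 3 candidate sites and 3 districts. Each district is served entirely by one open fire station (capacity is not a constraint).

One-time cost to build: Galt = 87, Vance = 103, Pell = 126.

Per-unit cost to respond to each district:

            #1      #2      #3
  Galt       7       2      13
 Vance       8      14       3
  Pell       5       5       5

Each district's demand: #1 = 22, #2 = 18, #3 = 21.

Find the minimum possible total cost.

Minimum total cost: 431

For any fixed open set, each district goes to its cheapest open site; total = fixed + service.
{Pell}: #1→Pell 5·22=110, #2→Pell 5·18=90, #3→Pell 5·21=105. Service 305; fixed 126; total 431.
{Galt, Vance}: service 253 + fixed 190 = 443
{Galt, Pell}: service 251 + fixed 213 = 464
{Galt, Vance, Pell}: service 209 + fixed 316 = 525
(All 7 nonempty subsets were checked; Pell only is lowest.)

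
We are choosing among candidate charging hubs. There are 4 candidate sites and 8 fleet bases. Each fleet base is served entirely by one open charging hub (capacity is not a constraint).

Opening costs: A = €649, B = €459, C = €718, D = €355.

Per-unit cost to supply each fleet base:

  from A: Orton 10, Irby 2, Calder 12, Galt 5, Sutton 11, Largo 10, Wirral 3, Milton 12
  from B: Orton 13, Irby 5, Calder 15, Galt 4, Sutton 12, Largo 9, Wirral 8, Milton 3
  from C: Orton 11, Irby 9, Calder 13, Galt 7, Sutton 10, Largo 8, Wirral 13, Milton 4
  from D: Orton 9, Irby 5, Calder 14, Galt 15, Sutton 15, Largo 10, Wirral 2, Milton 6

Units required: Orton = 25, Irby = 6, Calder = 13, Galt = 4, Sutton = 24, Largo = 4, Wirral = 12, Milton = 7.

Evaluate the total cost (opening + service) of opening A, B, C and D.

Each fleet base is assigned to its cheapest site among the open ones.
{A, B, C, D}: Orton→D 9·25=225, Irby→A 2·6=12, Calder→A 12·13=156, Galt→B 4·4=16, Sutton→C 10·24=240, Largo→C 8·4=32, Wirral→D 2·12=24, Milton→B 3·7=21. Service 726; fixed 2181; total 2907.

Total cost: 2907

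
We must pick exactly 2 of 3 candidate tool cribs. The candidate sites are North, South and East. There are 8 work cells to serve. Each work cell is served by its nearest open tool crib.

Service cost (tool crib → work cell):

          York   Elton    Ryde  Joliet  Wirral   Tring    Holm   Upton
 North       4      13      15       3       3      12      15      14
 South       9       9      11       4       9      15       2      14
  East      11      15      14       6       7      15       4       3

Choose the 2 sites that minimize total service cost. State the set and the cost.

Choose North and East; total service cost 56.

With exactly 2 open, each work cell uses its cheapest among the chosen.
{North, East}: York→North 4, Elton→North 13, Ryde→East 14, Joliet→North 3, Wirral→North 3, Tring→North 12, Holm→East 4, Upton→East 3. Service cost 56.
{North, South}: service cost 58
{South, East}: service cost 60
Among all 3 size-2 choices, {North, East} is lowest.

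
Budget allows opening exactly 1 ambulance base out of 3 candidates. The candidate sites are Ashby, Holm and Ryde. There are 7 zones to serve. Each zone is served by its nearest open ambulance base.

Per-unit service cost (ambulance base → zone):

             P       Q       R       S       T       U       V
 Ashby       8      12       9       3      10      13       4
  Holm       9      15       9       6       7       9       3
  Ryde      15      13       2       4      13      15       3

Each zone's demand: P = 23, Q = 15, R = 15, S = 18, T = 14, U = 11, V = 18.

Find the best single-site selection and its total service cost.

With exactly 1 open, each zone uses its cheapest among the chosen.
{Ashby}: P→Ashby 8·23=184, Q→Ashby 12·15=180, R→Ashby 9·15=135, S→Ashby 3·18=54, T→Ashby 10·14=140, U→Ashby 13·11=143, V→Ashby 4·18=72. Service cost 908.
{Holm}: service cost 926
{Ryde}: service cost 1043
Among all 3 size-1 choices, {Ashby} is lowest.

Choose Ashby only; total service cost 908.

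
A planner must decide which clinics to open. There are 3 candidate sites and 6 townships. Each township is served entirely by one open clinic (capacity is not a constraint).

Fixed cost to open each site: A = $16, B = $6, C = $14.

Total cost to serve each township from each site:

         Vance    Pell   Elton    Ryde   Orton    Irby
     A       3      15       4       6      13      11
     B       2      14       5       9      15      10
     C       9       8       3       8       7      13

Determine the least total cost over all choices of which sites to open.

Minimum total cost: 58

For any fixed open set, each township goes to its cheapest open site; total = fixed + service.
{B, C}: Vance→B 2, Pell→C 8, Elton→C 3, Ryde→C 8, Orton→C 7, Irby→B 10. Service 38; fixed 20; total 58.
{B}: Vance→B 2, Pell→B 14, Elton→B 5, Ryde→B 9, Orton→B 15, Irby→B 10. Service 55; fixed 6; total 61.
{C}: service 48 + fixed 14 = 62
{A, B, C}: service 36 + fixed 36 = 72
(All 7 nonempty subsets were checked; B and C is lowest.)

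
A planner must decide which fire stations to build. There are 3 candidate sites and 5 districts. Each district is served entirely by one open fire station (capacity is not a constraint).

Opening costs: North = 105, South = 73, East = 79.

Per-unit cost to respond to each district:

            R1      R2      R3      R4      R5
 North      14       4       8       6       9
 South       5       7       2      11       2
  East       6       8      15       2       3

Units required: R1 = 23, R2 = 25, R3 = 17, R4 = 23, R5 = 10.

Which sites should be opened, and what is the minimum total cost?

Open South and East; minimum total cost 542.

For any fixed open set, each district goes to its cheapest open site; total = fixed + service.
{South, East}: R1→South 5·23=115, R2→South 7·25=175, R3→South 2·17=34, R4→East 2·23=46, R5→South 2·10=20. Service 390; fixed 152; total 542.
{North, South, East}: R1→South 5·23=115, R2→North 4·25=100, R3→South 2·17=34, R4→East 2·23=46, R5→South 2·10=20. Service 315; fixed 257; total 572.
{North, South}: R1→South 5·23=115, R2→North 4·25=100, R3→South 2·17=34, R4→North 6·23=138, R5→South 2·10=20. Service 407; fixed 178; total 585.
{South}: service 597 + fixed 73 = 670
(All 7 nonempty subsets were checked; South and East is lowest.)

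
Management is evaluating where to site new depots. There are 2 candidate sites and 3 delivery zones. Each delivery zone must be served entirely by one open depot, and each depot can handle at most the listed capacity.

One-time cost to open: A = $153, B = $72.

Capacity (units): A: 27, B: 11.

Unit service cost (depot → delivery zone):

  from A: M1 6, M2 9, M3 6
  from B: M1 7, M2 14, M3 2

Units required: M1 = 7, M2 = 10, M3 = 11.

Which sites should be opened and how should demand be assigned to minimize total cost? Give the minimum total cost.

Minimum total cost: 379

Open {A, B}: M1→A 6·7=42, M2→A 9·10=90, M3→B 2·11=22.
Loads: A carries 17/27, B carries 11/11. Service 154; fixed 225; total 379.
Next best feasible plan costs 430.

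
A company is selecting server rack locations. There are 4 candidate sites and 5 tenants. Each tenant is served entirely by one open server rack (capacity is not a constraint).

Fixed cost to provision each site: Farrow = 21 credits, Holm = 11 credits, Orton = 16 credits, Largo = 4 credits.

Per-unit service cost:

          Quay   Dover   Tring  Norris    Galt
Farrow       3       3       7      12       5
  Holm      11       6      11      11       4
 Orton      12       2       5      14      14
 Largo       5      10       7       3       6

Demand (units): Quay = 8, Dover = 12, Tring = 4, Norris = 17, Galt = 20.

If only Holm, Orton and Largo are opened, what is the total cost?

Each tenant is assigned to its cheapest site among the open ones.
{Holm, Orton, Largo}: Quay→Largo 5·8=40, Dover→Orton 2·12=24, Tring→Orton 5·4=20, Norris→Largo 3·17=51, Galt→Holm 4·20=80. Service 215; fixed 31; total 246.

Total cost: 246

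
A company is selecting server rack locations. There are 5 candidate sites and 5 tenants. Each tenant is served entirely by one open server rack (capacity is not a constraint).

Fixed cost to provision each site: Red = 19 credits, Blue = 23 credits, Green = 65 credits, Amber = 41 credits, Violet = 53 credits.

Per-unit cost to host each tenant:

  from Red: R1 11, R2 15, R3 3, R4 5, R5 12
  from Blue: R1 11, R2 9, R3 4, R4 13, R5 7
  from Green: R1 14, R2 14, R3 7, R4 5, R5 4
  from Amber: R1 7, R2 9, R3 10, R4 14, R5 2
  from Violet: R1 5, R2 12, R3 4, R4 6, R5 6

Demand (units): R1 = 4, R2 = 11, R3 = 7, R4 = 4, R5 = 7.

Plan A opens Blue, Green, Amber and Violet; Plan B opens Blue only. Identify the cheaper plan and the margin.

Plan A: {Blue, Green, Amber, Violet}: R1→Violet 5·4=20, R2→Blue 9·11=99, R3→Blue 4·7=28, R4→Green 5·4=20, R5→Amber 2·7=14. Service 181; fixed 182; total 363.
Plan B: {Blue}: R1→Blue 11·4=44, R2→Blue 9·11=99, R3→Blue 4·7=28, R4→Blue 13·4=52, R5→Blue 7·7=49. Service 272; fixed 23; total 295.
Difference: |363 − 295| = 68.

Plan B is cheaper by 68.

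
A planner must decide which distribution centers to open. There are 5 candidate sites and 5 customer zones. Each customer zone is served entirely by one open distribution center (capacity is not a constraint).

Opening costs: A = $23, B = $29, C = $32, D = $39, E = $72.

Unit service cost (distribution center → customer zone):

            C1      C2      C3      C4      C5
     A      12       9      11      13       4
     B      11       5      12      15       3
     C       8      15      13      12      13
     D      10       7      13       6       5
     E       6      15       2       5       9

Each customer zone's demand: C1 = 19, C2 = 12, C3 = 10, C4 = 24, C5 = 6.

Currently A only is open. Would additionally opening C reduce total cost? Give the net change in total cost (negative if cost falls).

Yes — net change −68 (cost falls by 68).

Current service cost with {A}: 782.
Adding C: each customer zone re-picks its cheapest; new service cost 682, saving 100.
Extra fixed cost: 32. Net change = 32 − 100 = -68.
(Totals: 805 → 737.)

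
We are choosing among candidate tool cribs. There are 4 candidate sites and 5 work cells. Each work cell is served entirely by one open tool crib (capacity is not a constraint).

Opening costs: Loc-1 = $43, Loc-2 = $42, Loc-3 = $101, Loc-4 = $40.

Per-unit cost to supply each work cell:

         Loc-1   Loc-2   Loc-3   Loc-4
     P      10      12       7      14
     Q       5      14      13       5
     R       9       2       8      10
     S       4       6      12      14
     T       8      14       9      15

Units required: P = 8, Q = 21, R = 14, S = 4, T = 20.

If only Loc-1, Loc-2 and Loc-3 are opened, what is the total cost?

Each work cell is assigned to its cheapest site among the open ones.
{Loc-1, Loc-2, Loc-3}: P→Loc-3 7·8=56, Q→Loc-1 5·21=105, R→Loc-2 2·14=28, S→Loc-1 4·4=16, T→Loc-1 8·20=160. Service 365; fixed 186; total 551.

Total cost: 551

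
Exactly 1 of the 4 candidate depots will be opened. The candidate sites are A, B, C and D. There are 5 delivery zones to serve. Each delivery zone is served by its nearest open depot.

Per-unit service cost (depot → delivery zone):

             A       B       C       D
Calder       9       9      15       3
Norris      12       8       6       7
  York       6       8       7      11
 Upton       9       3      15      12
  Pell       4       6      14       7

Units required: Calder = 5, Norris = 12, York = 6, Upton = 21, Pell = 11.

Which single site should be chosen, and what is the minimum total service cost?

With exactly 1 open, each delivery zone uses its cheapest among the chosen.
{B}: Calder→B 9·5=45, Norris→B 8·12=96, York→B 8·6=48, Upton→B 3·21=63, Pell→B 6·11=66. Service cost 318.
{A}: service cost 458
{D}: service cost 494
Among all 4 size-1 choices, {B} is lowest.

Choose B only; total service cost 318.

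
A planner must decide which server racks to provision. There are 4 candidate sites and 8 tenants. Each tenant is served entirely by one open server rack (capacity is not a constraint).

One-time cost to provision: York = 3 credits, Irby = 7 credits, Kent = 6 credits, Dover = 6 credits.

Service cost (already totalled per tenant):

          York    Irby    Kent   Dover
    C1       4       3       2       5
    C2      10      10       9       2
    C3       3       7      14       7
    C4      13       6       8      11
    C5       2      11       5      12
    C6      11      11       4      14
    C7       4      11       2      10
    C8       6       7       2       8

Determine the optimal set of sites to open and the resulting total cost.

For any fixed open set, each tenant goes to its cheapest open site; total = fixed + service.
{York, Kent, Dover}: C1→Kent 2, C2→Dover 2, C3→York 3, C4→Kent 8, C5→York 2, C6→Kent 4, C7→Kent 2, C8→Kent 2. Service 25; fixed 15; total 40.
{York, Kent}: C1→Kent 2, C2→Kent 9, C3→York 3, C4→Kent 8, C5→York 2, C6→Kent 4, C7→Kent 2, C8→Kent 2. Service 32; fixed 9; total 41.
{Kent, Dover}: C1→Kent 2, C2→Dover 2, C3→Dover 7, C4→Kent 8, C5→Kent 5, C6→Kent 4, C7→Kent 2, C8→Kent 2. Service 32; fixed 12; total 44.
{York, Irby, Kent, Dover}: C1→Kent 2, C2→Dover 2, C3→York 3, C4→Irby 6, C5→York 2, C6→Kent 4, C7→Kent 2, C8→Kent 2. Service 23; fixed 22; total 45.
No other subset beats 40.

Open York, Kent and Dover; minimum total cost 40.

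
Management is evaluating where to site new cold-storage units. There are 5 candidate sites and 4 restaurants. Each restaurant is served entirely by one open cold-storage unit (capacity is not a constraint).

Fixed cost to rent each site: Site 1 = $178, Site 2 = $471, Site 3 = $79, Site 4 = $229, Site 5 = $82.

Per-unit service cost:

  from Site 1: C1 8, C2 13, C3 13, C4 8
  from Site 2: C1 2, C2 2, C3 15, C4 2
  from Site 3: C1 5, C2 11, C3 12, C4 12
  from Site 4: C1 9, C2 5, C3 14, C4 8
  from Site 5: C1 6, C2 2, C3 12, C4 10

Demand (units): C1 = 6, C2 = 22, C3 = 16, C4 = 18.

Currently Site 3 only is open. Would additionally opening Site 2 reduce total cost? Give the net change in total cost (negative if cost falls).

No — net change +75 (cost rises by 75).

Current service cost with {Site 3}: 680.
Adding Site 2: each restaurant re-picks its cheapest; new service cost 284, saving 396.
Extra fixed cost: 471. Net change = 471 − 396 = 75.
(Totals: 759 → 834.)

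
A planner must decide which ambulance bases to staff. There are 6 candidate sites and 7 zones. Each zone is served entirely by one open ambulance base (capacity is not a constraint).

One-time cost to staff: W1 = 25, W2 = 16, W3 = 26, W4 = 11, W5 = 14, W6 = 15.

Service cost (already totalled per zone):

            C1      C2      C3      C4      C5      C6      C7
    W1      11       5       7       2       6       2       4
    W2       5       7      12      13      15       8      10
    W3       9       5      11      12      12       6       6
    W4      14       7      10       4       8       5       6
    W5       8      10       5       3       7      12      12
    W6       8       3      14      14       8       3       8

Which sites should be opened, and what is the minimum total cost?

Open W1 only; minimum total cost 62.

For any fixed open set, each zone goes to its cheapest open site; total = fixed + service.
{W1}: C1→W1 11, C2→W1 5, C3→W1 7, C4→W1 2, C5→W1 6, C6→W1 2, C7→W1 4. Service 37; fixed 25; total 62.
{W4}: service 54 + fixed 11 = 65
{W4, W5}: C1→W5 8, C2→W4 7, C3→W5 5, C4→W5 3, C5→W5 7, C6→W4 5, C7→W4 6. Service 41; fixed 25; total 66.
{W1, W2, W3, W4, W5, W6}: C1→W2 5, C2→W6 3, C3→W5 5, C4→W1 2, C5→W1 6, C6→W1 2, C7→W1 4. Service 27; fixed 107; total 134.
No other subset beats 62.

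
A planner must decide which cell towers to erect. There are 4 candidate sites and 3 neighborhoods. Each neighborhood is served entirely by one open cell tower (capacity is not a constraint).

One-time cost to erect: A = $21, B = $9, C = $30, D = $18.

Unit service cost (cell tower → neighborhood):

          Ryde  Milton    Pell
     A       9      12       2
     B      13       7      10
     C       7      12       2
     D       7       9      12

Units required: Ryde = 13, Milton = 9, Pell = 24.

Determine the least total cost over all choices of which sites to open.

For any fixed open set, each neighborhood goes to its cheapest open site; total = fixed + service.
{B, C}: Ryde→C 7·13=91, Milton→B 7·9=63, Pell→C 2·24=48. Service 202; fixed 39; total 241.
{A, B, D}: service 202 + fixed 48 = 250
{A, B}: service 228 + fixed 30 = 258
{A, B, C, D}: service 202 + fixed 78 = 280
No other subset beats 241.

Minimum total cost: 241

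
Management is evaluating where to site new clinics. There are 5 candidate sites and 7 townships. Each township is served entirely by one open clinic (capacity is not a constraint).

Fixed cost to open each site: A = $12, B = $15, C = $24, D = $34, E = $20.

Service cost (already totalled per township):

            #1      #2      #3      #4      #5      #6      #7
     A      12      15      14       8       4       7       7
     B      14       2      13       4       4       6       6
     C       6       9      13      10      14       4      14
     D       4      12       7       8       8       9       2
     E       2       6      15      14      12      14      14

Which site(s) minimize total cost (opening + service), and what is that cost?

For any fixed open set, each township goes to its cheapest open site; total = fixed + service.
{B}: #1→B 14, #2→B 2, #3→B 13, #4→B 4, #5→B 4, #6→B 6, #7→B 6. Service 49; fixed 15; total 64.
{B, E}: service 37 + fixed 35 = 72
{A, B}: service 47 + fixed 27 = 74
{A, B, C, D, E}: service 25 + fixed 105 = 130
No other subset beats 64.

Open B only; minimum total cost 64.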